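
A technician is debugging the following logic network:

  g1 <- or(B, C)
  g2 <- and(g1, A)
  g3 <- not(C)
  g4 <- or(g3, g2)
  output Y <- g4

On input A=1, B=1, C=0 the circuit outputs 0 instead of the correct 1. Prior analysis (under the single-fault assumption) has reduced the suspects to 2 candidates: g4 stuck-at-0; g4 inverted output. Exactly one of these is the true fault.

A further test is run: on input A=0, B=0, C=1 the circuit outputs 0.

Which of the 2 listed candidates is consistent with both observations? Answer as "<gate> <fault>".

Evaluate each candidate on input A=0, B=0, C=1:
  g4 stuck-at-0: g1=1, g2=0, g3=0, g4=0 [stuck-at-0] → 0 — matches
  g4 inverted output: g1=1, g2=0, g3=0, g4=1 [inverted output] → 1 — eliminated
Only g4 stuck-at-0 reproduces the observed 0.

g4 stuck-at-0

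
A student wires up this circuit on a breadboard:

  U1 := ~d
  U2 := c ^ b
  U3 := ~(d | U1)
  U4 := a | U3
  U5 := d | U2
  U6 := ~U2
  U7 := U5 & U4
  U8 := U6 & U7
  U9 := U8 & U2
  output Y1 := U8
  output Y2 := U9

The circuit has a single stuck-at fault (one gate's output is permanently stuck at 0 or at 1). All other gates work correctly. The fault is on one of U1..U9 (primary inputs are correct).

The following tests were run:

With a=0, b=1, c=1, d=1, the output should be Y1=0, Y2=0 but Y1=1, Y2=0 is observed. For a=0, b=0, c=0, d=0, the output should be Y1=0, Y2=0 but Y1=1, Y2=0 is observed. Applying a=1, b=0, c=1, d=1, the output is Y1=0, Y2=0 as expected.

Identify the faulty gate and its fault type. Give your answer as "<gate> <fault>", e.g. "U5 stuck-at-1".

U7 stuck-at-1

Fault-free values for test 1 (a=0, b=1, c=1, d=1): U1=0, U2=0, U3=0, U4=0, U5=1, U6=1, U7=0, U8=0, U9=0, giving Y1=0, Y2=0. Observed Y1=1, Y2=0.
Test 1: faults giving observed Y1=1, Y2=0 are {U3 stuck-at-1, U4 stuck-at-1, U7 stuck-at-1, U8 stuck-at-1}.
Test 2 (a=0, b=0, c=0, d=0): fault-free U1=1, U2=0, U3=0, U4=0, U5=0, U6=1, U7=0, U8=0, U9=0 → Y1=0, Y2=0; observed Y1=1, Y2=0. Eliminates U3 stuck-at-1, U4 stuck-at-1.
Test 3 (a=1, b=0, c=1, d=1): fault-free U1=0, U2=1, U3=0, U4=1, U5=1, U6=0, U7=1, U8=0, U9=0 → Y1=0, Y2=0; observed Y1=0, Y2=0. Eliminates U8 stuck-at-1.
Only U7 stuck-at-1 is consistent with every test.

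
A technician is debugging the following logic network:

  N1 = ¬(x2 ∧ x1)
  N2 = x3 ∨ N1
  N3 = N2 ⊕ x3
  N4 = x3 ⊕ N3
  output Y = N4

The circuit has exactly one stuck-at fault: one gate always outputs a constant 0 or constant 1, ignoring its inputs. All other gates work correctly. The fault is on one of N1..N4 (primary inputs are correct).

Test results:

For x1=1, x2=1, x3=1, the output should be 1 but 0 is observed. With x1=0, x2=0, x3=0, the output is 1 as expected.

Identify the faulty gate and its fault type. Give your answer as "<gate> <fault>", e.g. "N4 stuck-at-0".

N3 stuck-at-1

Fault-free values for test 1 (x1=1, x2=1, x3=1): N1=0, N2=1, N3=0, N4=1, giving Y=1. Observed 0.
Test 1: faults giving observed 0 are {N2 stuck-at-0, N3 stuck-at-1, N4 stuck-at-0}.
Test 2 (x1=0, x2=0, x3=0): fault-free N1=1, N2=1, N3=1, N4=1 → 1; observed 1. Eliminates N2 stuck-at-0, N4 stuck-at-0.
Only N3 stuck-at-1 is consistent with every test.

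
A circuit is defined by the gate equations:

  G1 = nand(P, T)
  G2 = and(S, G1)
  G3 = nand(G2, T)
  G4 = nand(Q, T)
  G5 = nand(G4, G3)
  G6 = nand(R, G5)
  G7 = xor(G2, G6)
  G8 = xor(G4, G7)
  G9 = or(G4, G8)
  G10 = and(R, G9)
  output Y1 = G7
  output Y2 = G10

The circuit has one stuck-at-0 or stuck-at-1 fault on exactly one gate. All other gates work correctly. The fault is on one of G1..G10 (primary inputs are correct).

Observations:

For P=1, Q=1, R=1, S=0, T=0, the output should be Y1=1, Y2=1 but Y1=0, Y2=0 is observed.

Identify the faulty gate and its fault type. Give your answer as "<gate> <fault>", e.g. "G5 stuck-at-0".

Fault-free values for test 1 (P=1, Q=1, R=1, S=0, T=0): G1=1, G2=0, G3=1, G4=1, G5=0, G6=1, G7=1, G8=0, G9=1, G10=1, giving Y1=1, Y2=1. Observed Y1=0, Y2=0.
Test 1: faults giving observed Y1=0, Y2=0 are {G4 stuck-at-0}.
Only G4 stuck-at-0 is consistent with every test.

G4 stuck-at-0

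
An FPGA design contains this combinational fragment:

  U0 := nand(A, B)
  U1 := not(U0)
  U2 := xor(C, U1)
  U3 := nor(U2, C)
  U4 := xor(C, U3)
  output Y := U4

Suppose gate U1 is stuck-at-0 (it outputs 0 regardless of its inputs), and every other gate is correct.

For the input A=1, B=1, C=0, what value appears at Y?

1

Propagate with U1 forced: U0=0, U1=0 [stuck-at-0], U2=0, U3=1, U4=1.
So Y = 1. (Without the fault it would be 0.)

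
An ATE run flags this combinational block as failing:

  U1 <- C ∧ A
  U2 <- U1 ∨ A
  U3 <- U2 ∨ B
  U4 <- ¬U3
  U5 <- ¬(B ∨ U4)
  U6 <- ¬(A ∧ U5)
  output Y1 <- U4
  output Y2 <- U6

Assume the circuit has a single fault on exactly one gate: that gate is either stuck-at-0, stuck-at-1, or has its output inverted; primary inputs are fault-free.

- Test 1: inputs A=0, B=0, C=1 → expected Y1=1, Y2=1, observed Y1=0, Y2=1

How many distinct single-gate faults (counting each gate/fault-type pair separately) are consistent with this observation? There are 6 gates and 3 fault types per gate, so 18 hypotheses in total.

Fault-free: U1=0, U2=0, U3=0, U4=1, U5=0, U6=1 → Y1=1, Y2=1. Observed Y1=0, Y2=1.
  U1: stuck-at-1, inverted output ✓; others ✗
  U2: stuck-at-1, inverted output ✓; others ✗
  U3: stuck-at-1, inverted output ✓; others ✗
  U4: stuck-at-0, inverted output ✓; others ✗
  U5: none of the 3 fault types match ✗
  U6: none of the 3 fault types match ✗
Consistent faults: {U1 stuck-at-1, U1 inverted output, U2 stuck-at-1, U2 inverted output, U3 stuck-at-1, U3 inverted output, U4 stuck-at-0, U4 inverted output} — 8 in all.

8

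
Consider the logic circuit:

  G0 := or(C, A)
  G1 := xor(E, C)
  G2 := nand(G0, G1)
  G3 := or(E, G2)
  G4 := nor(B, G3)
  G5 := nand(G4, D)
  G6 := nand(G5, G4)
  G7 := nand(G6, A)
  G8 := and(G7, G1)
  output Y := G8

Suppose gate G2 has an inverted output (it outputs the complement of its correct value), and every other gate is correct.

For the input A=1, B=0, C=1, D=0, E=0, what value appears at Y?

Propagate with G2 forced: G0=1, G1=1, G2=1 [inverted output], G3=1, G4=0, G5=1, G6=1, G7=0, G8=0.
So Y = 0. (Without the fault it would be 1.)

0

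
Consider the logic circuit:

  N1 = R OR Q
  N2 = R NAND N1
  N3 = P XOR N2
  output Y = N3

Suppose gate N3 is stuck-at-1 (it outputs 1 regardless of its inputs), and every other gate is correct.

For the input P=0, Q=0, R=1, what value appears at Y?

1

Propagate with N3 forced: N1=1, N2=0, N3=1 [stuck-at-1].
So Y = 1. (Without the fault it would be 0.)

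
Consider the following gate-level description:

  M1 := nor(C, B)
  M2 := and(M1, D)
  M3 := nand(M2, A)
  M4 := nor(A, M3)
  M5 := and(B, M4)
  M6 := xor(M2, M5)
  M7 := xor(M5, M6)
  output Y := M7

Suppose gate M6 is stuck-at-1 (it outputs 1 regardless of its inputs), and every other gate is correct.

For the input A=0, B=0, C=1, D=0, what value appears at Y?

Propagate with M6 forced: M1=0, M2=0, M3=1, M4=0, M5=0, M6=1 [stuck-at-1], M7=1.
So Y = 1. (Without the fault it would be 0.)

1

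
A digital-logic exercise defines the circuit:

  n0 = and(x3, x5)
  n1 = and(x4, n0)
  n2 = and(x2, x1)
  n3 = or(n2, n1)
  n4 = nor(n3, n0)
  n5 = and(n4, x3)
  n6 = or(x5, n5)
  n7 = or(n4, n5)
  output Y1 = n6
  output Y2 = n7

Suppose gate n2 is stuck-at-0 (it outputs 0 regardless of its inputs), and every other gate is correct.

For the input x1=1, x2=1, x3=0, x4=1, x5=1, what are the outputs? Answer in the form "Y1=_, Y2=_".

Y1=1, Y2=1

Propagate with n2 forced: n0=0, n1=0, n2=0 [stuck-at-0], n3=0, n4=1, n5=0, n6=1, n7=1.
So the outputs are Y1=1, Y2=1. (Without the fault they would be Y1=1, Y2=0.)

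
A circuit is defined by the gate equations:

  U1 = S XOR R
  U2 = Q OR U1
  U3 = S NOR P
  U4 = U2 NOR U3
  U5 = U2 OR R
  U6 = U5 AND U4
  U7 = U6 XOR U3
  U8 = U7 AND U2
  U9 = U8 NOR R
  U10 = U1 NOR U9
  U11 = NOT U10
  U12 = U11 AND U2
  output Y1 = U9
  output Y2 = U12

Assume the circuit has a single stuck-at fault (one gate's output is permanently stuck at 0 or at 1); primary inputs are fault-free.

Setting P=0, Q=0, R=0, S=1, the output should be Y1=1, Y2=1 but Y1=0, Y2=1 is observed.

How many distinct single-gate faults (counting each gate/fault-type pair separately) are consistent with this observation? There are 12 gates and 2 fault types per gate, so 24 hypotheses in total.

Fault-free: U1=1, U2=1, U3=0, U4=0, U5=1, U6=0, U7=0, U8=0, U9=1, U10=0, U11=1, U12=1 → Y1=1, Y2=1. Observed Y1=0, Y2=1.
  U1: none of the 2 fault types match ✗
  U2: none of the 2 fault types match ✗
  U3: stuck-at-1 ✓; others ✗
  U4: stuck-at-1 ✓; others ✗
  U5: none of the 2 fault types match ✗
  U6: stuck-at-1 ✓; others ✗
  U7: stuck-at-1 ✓; others ✗
  U8: stuck-at-1 ✓; others ✗
  U9: stuck-at-0 ✓; others ✗
  U10: none of the 2 fault types match ✗
  U11: none of the 2 fault types match ✗
  U12: none of the 2 fault types match ✗
Consistent faults: {U3 stuck-at-1, U4 stuck-at-1, U6 stuck-at-1, U7 stuck-at-1, U8 stuck-at-1, U9 stuck-at-0} — 6 in all.

6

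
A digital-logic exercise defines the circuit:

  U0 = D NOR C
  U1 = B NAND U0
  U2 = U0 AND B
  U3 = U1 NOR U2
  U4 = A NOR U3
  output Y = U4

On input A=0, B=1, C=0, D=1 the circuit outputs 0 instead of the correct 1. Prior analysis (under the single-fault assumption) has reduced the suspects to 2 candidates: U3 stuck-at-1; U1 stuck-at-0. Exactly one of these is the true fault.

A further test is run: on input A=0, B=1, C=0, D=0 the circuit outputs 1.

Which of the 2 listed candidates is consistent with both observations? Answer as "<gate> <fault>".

Evaluate each candidate on input A=0, B=1, C=0, D=0:
  U3 stuck-at-1: U0=1, U1=0, U2=1, U3=1 [stuck-at-1], U4=0 → 0 — eliminated
  U1 stuck-at-0: U0=1, U1=0 [stuck-at-0], U2=1, U3=0, U4=1 → 1 — matches
Only U1 stuck-at-0 reproduces the observed 1.

U1 stuck-at-0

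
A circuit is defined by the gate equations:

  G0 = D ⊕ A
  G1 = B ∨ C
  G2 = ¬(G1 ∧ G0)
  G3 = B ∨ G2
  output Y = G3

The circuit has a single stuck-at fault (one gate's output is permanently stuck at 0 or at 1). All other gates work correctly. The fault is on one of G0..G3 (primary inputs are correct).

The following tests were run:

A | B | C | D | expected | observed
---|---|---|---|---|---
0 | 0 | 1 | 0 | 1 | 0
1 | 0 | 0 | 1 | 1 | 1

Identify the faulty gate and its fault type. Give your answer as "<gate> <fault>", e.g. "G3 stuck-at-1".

G0 stuck-at-1

Fault-free values for test 1 (A=0, B=0, C=1, D=0): G0=0, G1=1, G2=1, G3=1, giving Y=1. Observed 0.
Test 1: faults giving observed 0 are {G0 stuck-at-1, G2 stuck-at-0, G3 stuck-at-0}.
Test 2 (A=1, B=0, C=0, D=1): fault-free G0=0, G1=0, G2=1, G3=1 → 1; observed 1. Eliminates G2 stuck-at-0, G3 stuck-at-0.
Only G0 stuck-at-1 is consistent with every test.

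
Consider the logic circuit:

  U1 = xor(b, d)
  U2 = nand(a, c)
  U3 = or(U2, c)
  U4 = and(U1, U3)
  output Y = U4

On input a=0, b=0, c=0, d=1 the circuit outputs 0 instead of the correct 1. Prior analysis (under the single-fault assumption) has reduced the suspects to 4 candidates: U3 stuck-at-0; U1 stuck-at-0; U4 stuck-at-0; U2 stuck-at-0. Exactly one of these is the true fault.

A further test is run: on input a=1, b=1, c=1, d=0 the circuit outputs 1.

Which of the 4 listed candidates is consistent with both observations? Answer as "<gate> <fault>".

U2 stuck-at-0

Evaluate each candidate on input a=1, b=1, c=1, d=0:
  U3 stuck-at-0: U1=1, U2=0, U3=0 [stuck-at-0], U4=0 → 0 — eliminated
  U1 stuck-at-0: U1=0 [stuck-at-0], U2=0, U3=1, U4=0 → 0 — eliminated
  U4 stuck-at-0: U1=1, U2=0, U3=1, U4=0 [stuck-at-0] → 0 — eliminated
  U2 stuck-at-0: U1=1, U2=0 [stuck-at-0], U3=1, U4=1 → 1 — matches
Only U2 stuck-at-0 reproduces the observed 1.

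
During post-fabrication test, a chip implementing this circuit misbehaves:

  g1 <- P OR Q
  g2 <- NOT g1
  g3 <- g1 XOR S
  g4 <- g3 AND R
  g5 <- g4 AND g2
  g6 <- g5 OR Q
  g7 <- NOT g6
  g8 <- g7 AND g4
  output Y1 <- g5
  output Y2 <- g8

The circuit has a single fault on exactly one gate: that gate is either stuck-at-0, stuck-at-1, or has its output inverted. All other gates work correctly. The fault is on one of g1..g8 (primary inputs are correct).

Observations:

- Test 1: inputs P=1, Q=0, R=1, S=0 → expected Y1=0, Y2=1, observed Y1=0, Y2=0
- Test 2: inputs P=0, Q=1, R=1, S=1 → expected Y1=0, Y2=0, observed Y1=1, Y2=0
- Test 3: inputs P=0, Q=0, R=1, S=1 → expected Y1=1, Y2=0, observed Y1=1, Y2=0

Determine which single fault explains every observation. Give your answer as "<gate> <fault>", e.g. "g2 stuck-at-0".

g1 stuck-at-0

Fault-free values for test 1 (P=1, Q=0, R=1, S=0): g1=1, g2=0, g3=1, g4=1, g5=0, g6=0, g7=1, g8=1, giving Y1=0, Y2=1. Observed Y1=0, Y2=0.
Test 1: faults giving observed Y1=0, Y2=0 are {g1 stuck-at-0, g1 inverted output, g3 stuck-at-0, g3 inverted output, g4 stuck-at-0, g4 inverted output, g6 stuck-at-1, g6 inverted output, g7 stuck-at-0, g7 inverted output, g8 stuck-at-0, g8 inverted output}.
Test 2 (P=0, Q=1, R=1, S=1): fault-free g1=1, g2=0, g3=0, g4=0, g5=0, g6=1, g7=0, g8=0 → Y1=0, Y2=0; observed Y1=1, Y2=0. Eliminates g3 stuck-at-0, g3 inverted output, g4 stuck-at-0, g4 inverted output, g6 stuck-at-1, g6 inverted output, g7 stuck-at-0, g7 inverted output, g8 stuck-at-0, g8 inverted output.
Test 3 (P=0, Q=0, R=1, S=1): fault-free g1=0, g2=1, g3=1, g4=1, g5=1, g6=1, g7=0, g8=0 → Y1=1, Y2=0; observed Y1=1, Y2=0. Eliminates g1 inverted output.
Only g1 stuck-at-0 is consistent with every test.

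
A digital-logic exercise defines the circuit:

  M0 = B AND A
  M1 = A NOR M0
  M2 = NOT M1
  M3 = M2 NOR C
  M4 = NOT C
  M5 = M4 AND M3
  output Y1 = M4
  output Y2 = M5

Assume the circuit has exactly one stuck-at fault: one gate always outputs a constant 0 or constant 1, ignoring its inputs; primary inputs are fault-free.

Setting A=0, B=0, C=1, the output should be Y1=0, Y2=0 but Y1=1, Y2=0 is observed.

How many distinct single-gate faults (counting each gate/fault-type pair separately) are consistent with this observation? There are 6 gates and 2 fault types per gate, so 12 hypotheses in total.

Fault-free: M0=0, M1=1, M2=0, M3=0, M4=0, M5=0 → Y1=0, Y2=0. Observed Y1=1, Y2=0.
  M0 stuck-at-0: output Y1=0, Y2=0 ✗
  M0 stuck-at-1: output Y1=0, Y2=0 ✗
  M1 stuck-at-0: output Y1=0, Y2=0 ✗
  M1 stuck-at-1: output Y1=0, Y2=0 ✗
  M2 stuck-at-0: output Y1=0, Y2=0 ✗
  M2 stuck-at-1: output Y1=0, Y2=0 ✗
  M3 stuck-at-0: output Y1=0, Y2=0 ✗
  M3 stuck-at-1: output Y1=0, Y2=0 ✗
  M4 stuck-at-0: output Y1=0, Y2=0 ✗
  M4 stuck-at-1: output Y1=1, Y2=0 ✓
  M5 stuck-at-0: output Y1=0, Y2=0 ✗
  M5 stuck-at-1: output Y1=0, Y2=1 ✗
Consistent faults: {M4 stuck-at-1} — 1 in all.

1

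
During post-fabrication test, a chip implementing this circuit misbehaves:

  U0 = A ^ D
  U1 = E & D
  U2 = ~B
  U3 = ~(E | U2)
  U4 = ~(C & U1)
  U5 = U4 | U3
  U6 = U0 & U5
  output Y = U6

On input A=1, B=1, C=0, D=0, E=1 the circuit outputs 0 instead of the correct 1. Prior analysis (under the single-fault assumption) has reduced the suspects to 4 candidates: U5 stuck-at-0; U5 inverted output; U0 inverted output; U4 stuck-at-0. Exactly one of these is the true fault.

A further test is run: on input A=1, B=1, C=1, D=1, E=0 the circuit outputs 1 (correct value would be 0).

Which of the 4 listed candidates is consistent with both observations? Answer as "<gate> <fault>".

Evaluate each candidate on input A=1, B=1, C=1, D=1, E=0:
  U5 stuck-at-0: U0=0, U1=0, U2=0, U3=1, U4=1, U5=0 [stuck-at-0], U6=0 → 0 — eliminated
  U5 inverted output: U0=0, U1=0, U2=0, U3=1, U4=1, U5=0 [inverted output], U6=0 → 0 — eliminated
  U0 inverted output: U0=1 [inverted output], U1=0, U2=0, U3=1, U4=1, U5=1, U6=1 → 1 — matches
  U4 stuck-at-0: U0=0, U1=0, U2=0, U3=1, U4=0 [stuck-at-0], U5=1, U6=0 → 0 — eliminated
Only U0 inverted output reproduces the observed 1.

U0 inverted output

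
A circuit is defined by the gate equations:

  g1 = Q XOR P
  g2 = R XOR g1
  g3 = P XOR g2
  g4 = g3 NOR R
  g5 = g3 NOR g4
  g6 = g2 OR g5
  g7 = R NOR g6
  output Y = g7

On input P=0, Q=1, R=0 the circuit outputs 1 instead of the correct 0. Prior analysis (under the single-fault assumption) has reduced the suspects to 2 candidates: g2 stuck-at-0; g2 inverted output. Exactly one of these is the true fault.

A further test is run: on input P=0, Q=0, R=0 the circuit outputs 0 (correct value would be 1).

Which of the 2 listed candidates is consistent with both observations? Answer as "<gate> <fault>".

Evaluate each candidate on input P=0, Q=0, R=0:
  g2 stuck-at-0: g1=0, g2=0 [stuck-at-0], g3=0, g4=1, g5=0, g6=0, g7=1 → 1 — eliminated
  g2 inverted output: g1=0, g2=1 [inverted output], g3=1, g4=0, g5=0, g6=1, g7=0 → 0 — matches
Only g2 inverted output reproduces the observed 0.

g2 inverted output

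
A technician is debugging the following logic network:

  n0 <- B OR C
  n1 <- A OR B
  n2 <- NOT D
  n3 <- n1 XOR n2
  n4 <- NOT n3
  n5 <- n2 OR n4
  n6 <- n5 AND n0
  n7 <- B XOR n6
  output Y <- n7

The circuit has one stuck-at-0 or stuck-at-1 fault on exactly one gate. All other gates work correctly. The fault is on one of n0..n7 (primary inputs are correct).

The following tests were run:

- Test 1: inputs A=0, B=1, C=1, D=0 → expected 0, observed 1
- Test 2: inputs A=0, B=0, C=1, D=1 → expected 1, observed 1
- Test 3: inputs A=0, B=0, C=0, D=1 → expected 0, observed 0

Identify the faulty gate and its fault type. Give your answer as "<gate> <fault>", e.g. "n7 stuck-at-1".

n2 stuck-at-0

Fault-free values for test 1 (A=0, B=1, C=1, D=0): n0=1, n1=1, n2=1, n3=0, n4=1, n5=1, n6=1, n7=0, giving Y=0. Observed 1.
Test 1: faults giving observed 1 are {n0 stuck-at-0, n2 stuck-at-0, n5 stuck-at-0, n6 stuck-at-0, n7 stuck-at-1}.
Test 2 (A=0, B=0, C=1, D=1): fault-free n0=1, n1=0, n2=0, n3=0, n4=1, n5=1, n6=1, n7=1 → 1; observed 1. Eliminates n0 stuck-at-0, n5 stuck-at-0, n6 stuck-at-0.
Test 3 (A=0, B=0, C=0, D=1): fault-free n0=0, n1=0, n2=0, n3=0, n4=1, n5=1, n6=0, n7=0 → 0; observed 0. Eliminates n7 stuck-at-1.
Only n2 stuck-at-0 is consistent with every test.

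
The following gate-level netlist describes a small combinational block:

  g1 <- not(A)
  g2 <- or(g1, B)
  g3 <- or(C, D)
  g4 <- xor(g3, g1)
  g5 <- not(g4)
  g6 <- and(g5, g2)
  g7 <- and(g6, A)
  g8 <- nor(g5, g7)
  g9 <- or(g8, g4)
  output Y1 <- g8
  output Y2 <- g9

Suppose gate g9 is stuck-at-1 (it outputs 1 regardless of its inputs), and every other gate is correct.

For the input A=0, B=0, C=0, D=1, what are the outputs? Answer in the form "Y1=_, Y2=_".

Y1=0, Y2=1

Propagate with g9 forced: g1=1, g2=1, g3=1, g4=0, g5=1, g6=1, g7=0, g8=0, g9=1 [stuck-at-1].
So the outputs are Y1=0, Y2=1. (Without the fault they would be Y1=0, Y2=0.)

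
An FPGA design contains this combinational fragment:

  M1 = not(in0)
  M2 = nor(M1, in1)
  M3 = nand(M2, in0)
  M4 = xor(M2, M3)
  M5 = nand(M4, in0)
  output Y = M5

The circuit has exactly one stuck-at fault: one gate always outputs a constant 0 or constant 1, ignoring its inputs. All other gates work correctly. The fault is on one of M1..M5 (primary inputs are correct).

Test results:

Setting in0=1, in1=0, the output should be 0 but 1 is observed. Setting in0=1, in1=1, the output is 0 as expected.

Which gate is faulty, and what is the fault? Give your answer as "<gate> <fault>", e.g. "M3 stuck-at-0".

M3 stuck-at-1

Fault-free values for test 1 (in0=1, in1=0): M1=0, M2=1, M3=0, M4=1, M5=0, giving Y=0. Observed 1.
Test 1: faults giving observed 1 are {M3 stuck-at-1, M4 stuck-at-0, M5 stuck-at-1}.
Test 2 (in0=1, in1=1): fault-free M1=0, M2=0, M3=1, M4=1, M5=0 → 0; observed 0. Eliminates M4 stuck-at-0, M5 stuck-at-1.
Only M3 stuck-at-1 is consistent with every test.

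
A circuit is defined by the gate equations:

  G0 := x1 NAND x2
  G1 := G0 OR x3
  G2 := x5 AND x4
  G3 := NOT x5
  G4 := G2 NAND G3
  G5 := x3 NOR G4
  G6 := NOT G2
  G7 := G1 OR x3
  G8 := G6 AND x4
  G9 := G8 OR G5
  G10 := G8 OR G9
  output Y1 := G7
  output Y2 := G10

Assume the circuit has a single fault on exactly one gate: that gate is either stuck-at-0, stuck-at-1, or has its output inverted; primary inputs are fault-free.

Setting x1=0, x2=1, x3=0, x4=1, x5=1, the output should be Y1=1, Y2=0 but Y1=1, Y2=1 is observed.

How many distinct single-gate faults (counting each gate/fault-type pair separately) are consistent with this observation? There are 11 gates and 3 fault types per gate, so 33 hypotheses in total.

16

Fault-free: G0=1, G1=1, G2=1, G3=0, G4=1, G5=0, G6=0, G7=1, G8=0, G9=0, G10=0 → Y1=1, Y2=0. Observed Y1=1, Y2=1.
  G0: none of the 3 fault types match ✗
  G1: none of the 3 fault types match ✗
  G2: stuck-at-0, inverted output ✓; others ✗
  G3: stuck-at-1, inverted output ✓; others ✗
  G4: stuck-at-0, inverted output ✓; others ✗
  G5: stuck-at-1, inverted output ✓; others ✗
  G6: stuck-at-1, inverted output ✓; others ✗
  G7: none of the 3 fault types match ✗
  G8: stuck-at-1, inverted output ✓; others ✗
  G9: stuck-at-1, inverted output ✓; others ✗
  G10: stuck-at-1, inverted output ✓; others ✗
Consistent faults: {G2 stuck-at-0, G2 inverted output, G3 stuck-at-1, G3 inverted output, G4 stuck-at-0, G4 inverted output, G5 stuck-at-1, G5 inverted output, G6 stuck-at-1, G6 inverted output, G8 stuck-at-1, G8 inverted output, G9 stuck-at-1, G9 inverted output, G10 stuck-at-1, G10 inverted output} — 16 in all.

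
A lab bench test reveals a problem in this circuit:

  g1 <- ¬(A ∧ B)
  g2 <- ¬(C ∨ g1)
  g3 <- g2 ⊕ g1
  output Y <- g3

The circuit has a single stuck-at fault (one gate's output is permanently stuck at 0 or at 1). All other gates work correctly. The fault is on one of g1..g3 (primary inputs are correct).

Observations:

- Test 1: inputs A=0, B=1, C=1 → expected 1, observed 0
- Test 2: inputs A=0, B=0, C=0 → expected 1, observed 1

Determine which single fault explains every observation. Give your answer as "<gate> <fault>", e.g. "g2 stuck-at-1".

Fault-free values for test 1 (A=0, B=1, C=1): g1=1, g2=0, g3=1, giving Y=1. Observed 0.
Test 1: faults giving observed 0 are {g1 stuck-at-0, g2 stuck-at-1, g3 stuck-at-0}.
Test 2 (A=0, B=0, C=0): fault-free g1=1, g2=0, g3=1 → 1; observed 1. Eliminates g2 stuck-at-1, g3 stuck-at-0.
Only g1 stuck-at-0 is consistent with every test.

g1 stuck-at-0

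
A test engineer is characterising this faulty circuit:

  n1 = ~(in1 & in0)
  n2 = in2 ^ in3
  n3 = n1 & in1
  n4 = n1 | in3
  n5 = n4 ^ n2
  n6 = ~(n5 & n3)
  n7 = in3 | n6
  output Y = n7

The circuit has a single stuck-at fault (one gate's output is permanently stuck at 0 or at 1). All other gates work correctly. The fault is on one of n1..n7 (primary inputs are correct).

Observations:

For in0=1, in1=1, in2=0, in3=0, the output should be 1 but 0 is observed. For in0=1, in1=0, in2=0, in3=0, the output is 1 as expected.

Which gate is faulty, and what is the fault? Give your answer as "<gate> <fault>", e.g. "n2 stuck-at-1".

Fault-free values for test 1 (in0=1, in1=1, in2=0, in3=0): n1=0, n2=0, n3=0, n4=0, n5=0, n6=1, n7=1, giving Y=1. Observed 0.
Test 1: faults giving observed 0 are {n1 stuck-at-1, n6 stuck-at-0, n7 stuck-at-0}.
Test 2 (in0=1, in1=0, in2=0, in3=0): fault-free n1=1, n2=0, n3=0, n4=1, n5=1, n6=1, n7=1 → 1; observed 1. Eliminates n6 stuck-at-0, n7 stuck-at-0.
Only n1 stuck-at-1 is consistent with every test.

n1 stuck-at-1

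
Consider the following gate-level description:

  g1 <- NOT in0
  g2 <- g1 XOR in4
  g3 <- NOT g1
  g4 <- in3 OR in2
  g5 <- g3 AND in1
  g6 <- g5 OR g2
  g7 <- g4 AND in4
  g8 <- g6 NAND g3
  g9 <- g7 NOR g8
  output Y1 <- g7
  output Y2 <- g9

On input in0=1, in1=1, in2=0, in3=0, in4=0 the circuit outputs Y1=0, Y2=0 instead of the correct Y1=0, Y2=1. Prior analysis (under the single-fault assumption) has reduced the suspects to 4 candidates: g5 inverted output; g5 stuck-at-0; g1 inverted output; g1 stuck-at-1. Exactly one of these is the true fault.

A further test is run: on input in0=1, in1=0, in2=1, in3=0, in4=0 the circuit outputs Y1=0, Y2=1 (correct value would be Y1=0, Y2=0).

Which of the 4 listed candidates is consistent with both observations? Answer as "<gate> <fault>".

g5 inverted output

Evaluate each candidate on input in0=1, in1=0, in2=1, in3=0, in4=0:
  g5 inverted output: g1=0, g2=0, g3=1, g4=1, g5=1 [inverted output], g6=1, g7=0, g8=0, g9=1 → Y1=0, Y2=1 — matches
  g5 stuck-at-0: g1=0, g2=0, g3=1, g4=1, g5=0 [stuck-at-0], g6=0, g7=0, g8=1, g9=0 → Y1=0, Y2=0 — eliminated
  g1 inverted output: g1=1 [inverted output], g2=1, g3=0, g4=1, g5=0, g6=1, g7=0, g8=1, g9=0 → Y1=0, Y2=0 — eliminated
  g1 stuck-at-1: g1=1 [stuck-at-1], g2=1, g3=0, g4=1, g5=0, g6=1, g7=0, g8=1, g9=0 → Y1=0, Y2=0 — eliminated
Only g5 inverted output reproduces the observed Y1=0, Y2=1.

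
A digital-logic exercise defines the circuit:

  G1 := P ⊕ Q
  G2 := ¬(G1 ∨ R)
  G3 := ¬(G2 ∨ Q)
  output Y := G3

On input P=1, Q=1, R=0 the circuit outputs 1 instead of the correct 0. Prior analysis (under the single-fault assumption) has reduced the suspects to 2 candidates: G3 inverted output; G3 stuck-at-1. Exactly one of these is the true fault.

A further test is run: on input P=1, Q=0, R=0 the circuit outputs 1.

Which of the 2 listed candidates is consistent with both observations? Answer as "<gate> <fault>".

Evaluate each candidate on input P=1, Q=0, R=0:
  G3 inverted output: G1=1, G2=0, G3=0 [inverted output] → 0 — eliminated
  G3 stuck-at-1: G1=1, G2=0, G3=1 [stuck-at-1] → 1 — matches
Only G3 stuck-at-1 reproduces the observed 1.

G3 stuck-at-1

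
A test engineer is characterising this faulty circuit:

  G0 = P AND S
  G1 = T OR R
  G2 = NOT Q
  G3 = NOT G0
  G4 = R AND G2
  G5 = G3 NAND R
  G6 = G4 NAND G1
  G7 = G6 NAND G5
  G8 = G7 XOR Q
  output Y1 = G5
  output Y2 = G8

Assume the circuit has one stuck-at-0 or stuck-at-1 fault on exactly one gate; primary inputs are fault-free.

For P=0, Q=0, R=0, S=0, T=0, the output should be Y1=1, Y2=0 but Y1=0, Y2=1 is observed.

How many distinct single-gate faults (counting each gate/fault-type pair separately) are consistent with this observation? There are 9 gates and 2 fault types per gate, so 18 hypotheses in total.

Fault-free: G0=0, G1=0, G2=1, G3=1, G4=0, G5=1, G6=1, G7=0, G8=0 → Y1=1, Y2=0. Observed Y1=0, Y2=1.
  G0: none of the 2 fault types match ✗
  G1: none of the 2 fault types match ✗
  G2: none of the 2 fault types match ✗
  G3: none of the 2 fault types match ✗
  G4: none of the 2 fault types match ✗
  G5: stuck-at-0 ✓; others ✗
  G6: none of the 2 fault types match ✗
  G7: none of the 2 fault types match ✗
  G8: none of the 2 fault types match ✗
Consistent faults: {G5 stuck-at-0} — 1 in all.

1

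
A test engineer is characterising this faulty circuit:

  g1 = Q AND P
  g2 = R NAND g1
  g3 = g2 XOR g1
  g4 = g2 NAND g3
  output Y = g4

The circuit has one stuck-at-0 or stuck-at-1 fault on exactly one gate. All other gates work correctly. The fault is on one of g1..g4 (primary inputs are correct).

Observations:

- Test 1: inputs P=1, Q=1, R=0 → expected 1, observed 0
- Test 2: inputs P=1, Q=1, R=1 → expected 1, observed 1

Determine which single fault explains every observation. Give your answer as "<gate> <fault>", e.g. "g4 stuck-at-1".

Fault-free values for test 1 (P=1, Q=1, R=0): g1=1, g2=1, g3=0, g4=1, giving Y=1. Observed 0.
Test 1: faults giving observed 0 are {g1 stuck-at-0, g3 stuck-at-1, g4 stuck-at-0}.
Test 2 (P=1, Q=1, R=1): fault-free g1=1, g2=0, g3=1, g4=1 → 1; observed 1. Eliminates g1 stuck-at-0, g4 stuck-at-0.
Only g3 stuck-at-1 is consistent with every test.

g3 stuck-at-1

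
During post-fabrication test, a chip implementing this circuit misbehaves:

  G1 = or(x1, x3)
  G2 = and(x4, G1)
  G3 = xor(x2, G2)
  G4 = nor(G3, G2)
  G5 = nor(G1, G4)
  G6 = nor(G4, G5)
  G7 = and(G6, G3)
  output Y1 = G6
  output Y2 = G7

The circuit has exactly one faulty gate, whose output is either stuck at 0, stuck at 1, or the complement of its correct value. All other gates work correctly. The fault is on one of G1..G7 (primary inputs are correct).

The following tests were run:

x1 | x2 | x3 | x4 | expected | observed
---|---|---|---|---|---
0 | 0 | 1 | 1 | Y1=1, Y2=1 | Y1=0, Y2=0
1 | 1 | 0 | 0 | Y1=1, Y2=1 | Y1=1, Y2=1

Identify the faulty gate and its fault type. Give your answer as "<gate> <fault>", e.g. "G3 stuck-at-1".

Fault-free values for test 1 (x1=0, x2=0, x3=1, x4=1): G1=1, G2=1, G3=1, G4=0, G5=0, G6=1, G7=1, giving Y1=1, Y2=1. Observed Y1=0, Y2=0.
Test 1: faults giving observed Y1=0, Y2=0 are {G1 stuck-at-0, G1 inverted output, G2 stuck-at-0, G2 inverted output, G4 stuck-at-1, G4 inverted output, G5 stuck-at-1, G5 inverted output, G6 stuck-at-0, G6 inverted output}.
Test 2 (x1=1, x2=1, x3=0, x4=0): fault-free G1=1, G2=0, G3=1, G4=0, G5=0, G6=1, G7=1 → Y1=1, Y2=1; observed Y1=1, Y2=1. Eliminates G1 stuck-at-0, G1 inverted output, G2 inverted output, G4 stuck-at-1, G4 inverted output, G5 stuck-at-1, G5 inverted output, G6 stuck-at-0, G6 inverted output.
Only G2 stuck-at-0 is consistent with every test.

G2 stuck-at-0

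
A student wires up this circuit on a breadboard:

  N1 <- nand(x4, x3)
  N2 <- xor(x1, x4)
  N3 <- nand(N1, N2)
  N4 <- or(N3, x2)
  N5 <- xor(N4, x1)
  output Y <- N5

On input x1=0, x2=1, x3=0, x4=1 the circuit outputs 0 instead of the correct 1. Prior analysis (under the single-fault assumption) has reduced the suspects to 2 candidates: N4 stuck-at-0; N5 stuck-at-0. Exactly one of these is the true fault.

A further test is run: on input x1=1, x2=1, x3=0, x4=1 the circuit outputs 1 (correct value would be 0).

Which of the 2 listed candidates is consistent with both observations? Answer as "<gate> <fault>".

Evaluate each candidate on input x1=1, x2=1, x3=0, x4=1:
  N4 stuck-at-0: N1=1, N2=0, N3=1, N4=0 [stuck-at-0], N5=1 → 1 — matches
  N5 stuck-at-0: N1=1, N2=0, N3=1, N4=1, N5=0 [stuck-at-0] → 0 — eliminated
Only N4 stuck-at-0 reproduces the observed 1.

N4 stuck-at-0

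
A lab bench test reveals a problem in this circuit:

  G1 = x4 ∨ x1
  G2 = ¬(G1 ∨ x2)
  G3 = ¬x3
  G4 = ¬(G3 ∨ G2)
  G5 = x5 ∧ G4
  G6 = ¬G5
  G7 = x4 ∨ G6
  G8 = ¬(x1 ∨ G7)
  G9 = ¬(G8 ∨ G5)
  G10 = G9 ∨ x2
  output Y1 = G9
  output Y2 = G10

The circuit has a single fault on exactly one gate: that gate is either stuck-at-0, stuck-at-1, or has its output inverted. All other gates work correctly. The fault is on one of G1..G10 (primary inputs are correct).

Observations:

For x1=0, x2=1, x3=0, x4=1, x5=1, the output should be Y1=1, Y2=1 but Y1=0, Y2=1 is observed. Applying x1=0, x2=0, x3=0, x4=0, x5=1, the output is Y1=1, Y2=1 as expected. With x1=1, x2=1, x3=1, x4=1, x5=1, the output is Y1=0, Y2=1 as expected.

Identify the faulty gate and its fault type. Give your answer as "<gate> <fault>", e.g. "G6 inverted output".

Fault-free values for test 1 (x1=0, x2=1, x3=0, x4=1, x5=1): G1=1, G2=0, G3=1, G4=0, G5=0, G6=1, G7=1, G8=0, G9=1, G10=1, giving Y1=1, Y2=1. Observed Y1=0, Y2=1.
Test 1: faults giving observed Y1=0, Y2=1 are {G3 stuck-at-0, G3 inverted output, G4 stuck-at-1, G4 inverted output, G5 stuck-at-1, G5 inverted output, G7 stuck-at-0, G7 inverted output, G8 stuck-at-1, G8 inverted output, G9 stuck-at-0, G9 inverted output}.
Test 2 (x1=0, x2=0, x3=0, x4=0, x5=1): fault-free G1=0, G2=1, G3=1, G4=0, G5=0, G6=1, G7=1, G8=0, G9=1, G10=1 → Y1=1, Y2=1; observed Y1=1, Y2=1. Eliminates G4 stuck-at-1, G4 inverted output, G5 stuck-at-1, G5 inverted output, G7 stuck-at-0, G7 inverted output, G8 stuck-at-1, G8 inverted output, G9 stuck-at-0, G9 inverted output.
Test 3 (x1=1, x2=1, x3=1, x4=1, x5=1): fault-free G1=1, G2=0, G3=0, G4=1, G5=1, G6=0, G7=1, G8=0, G9=0, G10=1 → Y1=0, Y2=1; observed Y1=0, Y2=1. Eliminates G3 inverted output.
Only G3 stuck-at-0 is consistent with every test.

G3 stuck-at-0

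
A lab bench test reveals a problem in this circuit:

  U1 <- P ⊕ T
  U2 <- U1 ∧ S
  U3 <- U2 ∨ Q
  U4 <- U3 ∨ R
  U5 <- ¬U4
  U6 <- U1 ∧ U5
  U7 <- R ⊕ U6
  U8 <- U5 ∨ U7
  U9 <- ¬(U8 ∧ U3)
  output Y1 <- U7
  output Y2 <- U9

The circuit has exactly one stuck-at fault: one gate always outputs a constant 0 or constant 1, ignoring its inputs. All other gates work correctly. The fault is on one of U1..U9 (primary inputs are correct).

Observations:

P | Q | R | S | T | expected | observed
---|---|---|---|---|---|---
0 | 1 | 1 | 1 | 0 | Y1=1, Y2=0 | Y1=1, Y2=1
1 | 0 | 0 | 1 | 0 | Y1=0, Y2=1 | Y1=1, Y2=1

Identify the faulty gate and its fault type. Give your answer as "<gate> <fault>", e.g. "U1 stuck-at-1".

Fault-free values for test 1 (P=0, Q=1, R=1, S=1, T=0): U1=0, U2=0, U3=1, U4=1, U5=0, U6=0, U7=1, U8=1, U9=0, giving Y1=1, Y2=0. Observed Y1=1, Y2=1.
Test 1: faults giving observed Y1=1, Y2=1 are {U3 stuck-at-0, U8 stuck-at-0, U9 stuck-at-1}.
Test 2 (P=1, Q=0, R=0, S=1, T=0): fault-free U1=1, U2=1, U3=1, U4=1, U5=0, U6=0, U7=0, U8=0, U9=1 → Y1=0, Y2=1; observed Y1=1, Y2=1. Eliminates U8 stuck-at-0, U9 stuck-at-1.
Only U3 stuck-at-0 is consistent with every test.

U3 stuck-at-0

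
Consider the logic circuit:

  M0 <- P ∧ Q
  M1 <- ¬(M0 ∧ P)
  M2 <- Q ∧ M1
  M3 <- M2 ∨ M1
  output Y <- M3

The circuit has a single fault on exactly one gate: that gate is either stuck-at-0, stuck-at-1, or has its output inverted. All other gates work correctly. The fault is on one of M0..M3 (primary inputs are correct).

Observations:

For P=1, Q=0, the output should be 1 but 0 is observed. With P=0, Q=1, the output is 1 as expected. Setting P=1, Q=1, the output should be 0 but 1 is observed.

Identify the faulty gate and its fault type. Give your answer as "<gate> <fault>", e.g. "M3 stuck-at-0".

M0 inverted output

Fault-free values for test 1 (P=1, Q=0): M0=0, M1=1, M2=0, M3=1, giving Y=1. Observed 0.
Test 1: faults giving observed 0 are {M0 stuck-at-1, M0 inverted output, M1 stuck-at-0, M1 inverted output, M3 stuck-at-0, M3 inverted output}.
Test 2 (P=0, Q=1): fault-free M0=0, M1=1, M2=1, M3=1 → 1; observed 1. Eliminates M1 stuck-at-0, M1 inverted output, M3 stuck-at-0, M3 inverted output.
Test 3 (P=1, Q=1): fault-free M0=1, M1=0, M2=0, M3=0 → 0; observed 1. Eliminates M0 stuck-at-1.
Only M0 inverted output is consistent with every test.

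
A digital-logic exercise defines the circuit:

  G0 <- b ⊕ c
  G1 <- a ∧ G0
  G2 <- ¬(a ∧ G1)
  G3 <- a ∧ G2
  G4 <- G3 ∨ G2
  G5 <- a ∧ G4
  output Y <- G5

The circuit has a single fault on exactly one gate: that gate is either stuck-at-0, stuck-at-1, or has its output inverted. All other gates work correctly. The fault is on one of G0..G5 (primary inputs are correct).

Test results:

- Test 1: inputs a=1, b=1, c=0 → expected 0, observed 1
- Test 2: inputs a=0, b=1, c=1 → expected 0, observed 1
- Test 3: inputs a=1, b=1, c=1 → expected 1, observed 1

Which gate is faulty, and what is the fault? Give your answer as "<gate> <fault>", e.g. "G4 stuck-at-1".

G5 stuck-at-1

Fault-free values for test 1 (a=1, b=1, c=0): G0=1, G1=1, G2=0, G3=0, G4=0, G5=0, giving Y=0. Observed 1.
Test 1: faults giving observed 1 are {G0 stuck-at-0, G0 inverted output, G1 stuck-at-0, G1 inverted output, G2 stuck-at-1, G2 inverted output, G3 stuck-at-1, G3 inverted output, G4 stuck-at-1, G4 inverted output, G5 stuck-at-1, G5 inverted output}.
Test 2 (a=0, b=1, c=1): fault-free G0=0, G1=0, G2=1, G3=0, G4=1, G5=0 → 0; observed 1. Eliminates G0 stuck-at-0, G0 inverted output, G1 stuck-at-0, G1 inverted output, G2 stuck-at-1, G2 inverted output, G3 stuck-at-1, G3 inverted output, G4 stuck-at-1, G4 inverted output.
Test 3 (a=1, b=1, c=1): fault-free G0=0, G1=0, G2=1, G3=1, G4=1, G5=1 → 1; observed 1. Eliminates G5 inverted output.
Only G5 stuck-at-1 is consistent with every test.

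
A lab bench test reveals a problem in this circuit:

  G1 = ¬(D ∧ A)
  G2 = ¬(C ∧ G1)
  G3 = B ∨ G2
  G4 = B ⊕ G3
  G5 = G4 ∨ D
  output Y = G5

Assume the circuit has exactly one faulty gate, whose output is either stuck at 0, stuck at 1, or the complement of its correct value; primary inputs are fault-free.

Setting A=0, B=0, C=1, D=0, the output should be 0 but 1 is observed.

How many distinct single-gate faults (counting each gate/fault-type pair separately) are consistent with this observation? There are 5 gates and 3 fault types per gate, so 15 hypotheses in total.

Fault-free: G1=1, G2=0, G3=0, G4=0, G5=0 → 0. Observed 1.
  G1: stuck-at-0, inverted output ✓; others ✗
  G2: stuck-at-1, inverted output ✓; others ✗
  G3: stuck-at-1, inverted output ✓; others ✗
  G4: stuck-at-1, inverted output ✓; others ✗
  G5: stuck-at-1, inverted output ✓; others ✗
Consistent faults: {G1 stuck-at-0, G1 inverted output, G2 stuck-at-1, G2 inverted output, G3 stuck-at-1, G3 inverted output, G4 stuck-at-1, G4 inverted output, G5 stuck-at-1, G5 inverted output} — 10 in all.

10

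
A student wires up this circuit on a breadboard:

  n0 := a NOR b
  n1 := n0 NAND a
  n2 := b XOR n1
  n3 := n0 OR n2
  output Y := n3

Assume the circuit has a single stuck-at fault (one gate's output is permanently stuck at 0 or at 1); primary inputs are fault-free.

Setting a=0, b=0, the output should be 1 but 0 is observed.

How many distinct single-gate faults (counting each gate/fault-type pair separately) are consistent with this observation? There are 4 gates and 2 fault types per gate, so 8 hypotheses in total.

1

Fault-free: n0=1, n1=1, n2=1, n3=1 → 1. Observed 0.
  n0 stuck-at-0: output 1 ✗
  n0 stuck-at-1: output 1 ✗
  n1 stuck-at-0: output 1 ✗
  n1 stuck-at-1: output 1 ✗
  n2 stuck-at-0: output 1 ✗
  n2 stuck-at-1: output 1 ✗
  n3 stuck-at-0: output 0 ✓
  n3 stuck-at-1: output 1 ✗
Consistent faults: {n3 stuck-at-0} — 1 in all.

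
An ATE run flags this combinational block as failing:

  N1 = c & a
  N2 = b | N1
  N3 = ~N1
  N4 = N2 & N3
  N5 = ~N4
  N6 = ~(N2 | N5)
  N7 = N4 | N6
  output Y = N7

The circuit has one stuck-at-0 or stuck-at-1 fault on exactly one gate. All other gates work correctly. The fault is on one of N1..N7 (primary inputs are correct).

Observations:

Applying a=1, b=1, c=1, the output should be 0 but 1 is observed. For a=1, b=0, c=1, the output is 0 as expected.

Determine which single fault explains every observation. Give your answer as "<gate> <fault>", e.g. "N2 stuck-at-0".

Fault-free values for test 1 (a=1, b=1, c=1): N1=1, N2=1, N3=0, N4=0, N5=1, N6=0, N7=0, giving Y=0. Observed 1.
Test 1: faults giving observed 1 are {N1 stuck-at-0, N3 stuck-at-1, N4 stuck-at-1, N6 stuck-at-1, N7 stuck-at-1}.
Test 2 (a=1, b=0, c=1): fault-free N1=1, N2=1, N3=0, N4=0, N5=1, N6=0, N7=0 → 0; observed 0. Eliminates N3 stuck-at-1, N4 stuck-at-1, N6 stuck-at-1, N7 stuck-at-1.
Only N1 stuck-at-0 is consistent with every test.

N1 stuck-at-0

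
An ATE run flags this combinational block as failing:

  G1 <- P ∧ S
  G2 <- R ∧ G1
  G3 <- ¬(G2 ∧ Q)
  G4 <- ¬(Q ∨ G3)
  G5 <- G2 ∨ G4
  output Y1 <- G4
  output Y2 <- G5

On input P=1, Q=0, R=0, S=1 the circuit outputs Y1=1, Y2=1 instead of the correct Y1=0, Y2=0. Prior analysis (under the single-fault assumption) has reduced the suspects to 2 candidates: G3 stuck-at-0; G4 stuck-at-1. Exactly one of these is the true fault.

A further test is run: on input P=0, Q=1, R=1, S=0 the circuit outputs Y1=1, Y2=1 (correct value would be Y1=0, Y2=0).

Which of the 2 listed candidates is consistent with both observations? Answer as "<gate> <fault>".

G4 stuck-at-1

Evaluate each candidate on input P=0, Q=1, R=1, S=0:
  G3 stuck-at-0: G1=0, G2=0, G3=0 [stuck-at-0], G4=0, G5=0 → Y1=0, Y2=0 — eliminated
  G4 stuck-at-1: G1=0, G2=0, G3=1, G4=1 [stuck-at-1], G5=1 → Y1=1, Y2=1 — matches
Only G4 stuck-at-1 reproduces the observed Y1=1, Y2=1.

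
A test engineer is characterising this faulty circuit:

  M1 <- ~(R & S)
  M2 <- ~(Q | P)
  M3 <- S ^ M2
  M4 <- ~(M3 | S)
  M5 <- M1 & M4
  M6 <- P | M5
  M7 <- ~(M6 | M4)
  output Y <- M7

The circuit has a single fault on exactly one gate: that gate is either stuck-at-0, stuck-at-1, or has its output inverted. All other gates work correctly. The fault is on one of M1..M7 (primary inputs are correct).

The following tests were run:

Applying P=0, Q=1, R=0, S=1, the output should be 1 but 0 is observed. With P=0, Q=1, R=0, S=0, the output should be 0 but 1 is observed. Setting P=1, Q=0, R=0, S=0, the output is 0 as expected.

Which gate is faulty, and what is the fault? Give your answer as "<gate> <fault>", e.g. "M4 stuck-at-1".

M4 inverted output

Fault-free values for test 1 (P=0, Q=1, R=0, S=1): M1=1, M2=0, M3=1, M4=0, M5=0, M6=0, M7=1, giving Y=1. Observed 0.
Test 1: faults giving observed 0 are {M4 stuck-at-1, M4 inverted output, M5 stuck-at-1, M5 inverted output, M6 stuck-at-1, M6 inverted output, M7 stuck-at-0, M7 inverted output}.
Test 2 (P=0, Q=1, R=0, S=0): fault-free M1=1, M2=0, M3=0, M4=1, M5=1, M6=1, M7=0 → 0; observed 1. Eliminates M4 stuck-at-1, M5 stuck-at-1, M5 inverted output, M6 stuck-at-1, M6 inverted output, M7 stuck-at-0.
Test 3 (P=1, Q=0, R=0, S=0): fault-free M1=1, M2=0, M3=0, M4=1, M5=1, M6=1, M7=0 → 0; observed 0. Eliminates M7 inverted output.
Only M4 inverted output is consistent with every test.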